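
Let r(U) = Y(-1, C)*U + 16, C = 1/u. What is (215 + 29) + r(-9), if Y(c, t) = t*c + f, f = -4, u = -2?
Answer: 583/2 ≈ 291.50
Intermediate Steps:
C = -½ (C = 1/(-2) = -½ ≈ -0.50000)
Y(c, t) = -4 + c*t (Y(c, t) = t*c - 4 = c*t - 4 = -4 + c*t)
r(U) = 16 - 7*U/2 (r(U) = (-4 - 1*(-½))*U + 16 = (-4 + ½)*U + 16 = -7*U/2 + 16 = 16 - 7*U/2)
(215 + 29) + r(-9) = (215 + 29) + (16 - 7/2*(-9)) = 244 + (16 + 63/2) = 244 + 95/2 = 583/2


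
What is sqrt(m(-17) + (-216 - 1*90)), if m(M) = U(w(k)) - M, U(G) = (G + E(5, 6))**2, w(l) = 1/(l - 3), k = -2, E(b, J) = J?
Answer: 4*I*sqrt(399)/5 ≈ 15.98*I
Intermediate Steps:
w(l) = 1/(-3 + l)
U(G) = (6 + G)**2 (U(G) = (G + 6)**2 = (6 + G)**2)
m(M) = 841/25 - M (m(M) = (6 + 1/(-3 - 2))**2 - M = (6 + 1/(-5))**2 - M = (6 - 1/5)**2 - M = (29/5)**2 - M = 841/25 - M)
sqrt(m(-17) + (-216 - 1*90)) = sqrt((841/25 - 1*(-17)) + (-216 - 1*90)) = sqrt((841/25 + 17) + (-216 - 90)) = sqrt(1266/25 - 306) = sqrt(-6384/25) = 4*I*sqrt(399)/5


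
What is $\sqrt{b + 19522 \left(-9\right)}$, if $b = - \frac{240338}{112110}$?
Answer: $\frac{i \sqrt{552078495239745}}{56055} \approx 419.17 i$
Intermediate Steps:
$b = - \frac{120169}{56055}$ ($b = \left(-240338\right) \frac{1}{112110} = - \frac{120169}{56055} \approx -2.1438$)
$\sqrt{b + 19522 \left(-9\right)} = \sqrt{- \frac{120169}{56055} + 19522 \left(-9\right)} = \sqrt{- \frac{120169}{56055} - 175698} = \sqrt{- \frac{9848871559}{56055}} = \frac{i \sqrt{552078495239745}}{56055}$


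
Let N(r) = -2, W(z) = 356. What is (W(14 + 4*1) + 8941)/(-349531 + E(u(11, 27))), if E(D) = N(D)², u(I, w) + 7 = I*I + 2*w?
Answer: -3099/116509 ≈ -0.026599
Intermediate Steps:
u(I, w) = -7 + I² + 2*w (u(I, w) = -7 + (I*I + 2*w) = -7 + (I² + 2*w) = -7 + I² + 2*w)
E(D) = 4 (E(D) = (-2)² = 4)
(W(14 + 4*1) + 8941)/(-349531 + E(u(11, 27))) = (356 + 8941)/(-349531 + 4) = 9297/(-349527) = 9297*(-1/349527) = -3099/116509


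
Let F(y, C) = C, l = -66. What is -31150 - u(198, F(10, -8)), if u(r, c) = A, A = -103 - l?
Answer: -31113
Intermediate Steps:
A = -37 (A = -103 - 1*(-66) = -103 + 66 = -37)
u(r, c) = -37
-31150 - u(198, F(10, -8)) = -31150 - 1*(-37) = -31150 + 37 = -31113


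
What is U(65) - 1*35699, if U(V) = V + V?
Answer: -35569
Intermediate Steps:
U(V) = 2*V
U(65) - 1*35699 = 2*65 - 1*35699 = 130 - 35699 = -35569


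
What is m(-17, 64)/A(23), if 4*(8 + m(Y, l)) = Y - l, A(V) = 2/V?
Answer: -2599/8 ≈ -324.88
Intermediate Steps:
m(Y, l) = -8 - l/4 + Y/4 (m(Y, l) = -8 + (Y - l)/4 = -8 + (-l/4 + Y/4) = -8 - l/4 + Y/4)
m(-17, 64)/A(23) = (-8 - ¼*64 + (¼)*(-17))/((2/23)) = (-8 - 16 - 17/4)/((2*(1/23))) = -113/(4*2/23) = -113/4*23/2 = -2599/8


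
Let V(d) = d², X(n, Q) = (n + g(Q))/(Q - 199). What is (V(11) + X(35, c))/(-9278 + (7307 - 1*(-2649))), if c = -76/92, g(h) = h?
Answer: 92555/519348 ≈ 0.17821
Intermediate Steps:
c = -19/23 (c = -76*1/92 = -19/23 ≈ -0.82609)
X(n, Q) = (Q + n)/(-199 + Q) (X(n, Q) = (n + Q)/(Q - 199) = (Q + n)/(-199 + Q))
(V(11) + X(35, c))/(-9278 + (7307 - 1*(-2649))) = (11² + (-19/23 + 35)/(-199 - 19/23))/(-9278 + (7307 - 1*(-2649))) = (121 + (786/23)/(-4596/23))/(-9278 + (7307 + 2649)) = (121 - 23/4596*786/23)/(-9278 + 9956) = (121 - 131/766)/678 = (92555/766)*(1/678) = 92555/519348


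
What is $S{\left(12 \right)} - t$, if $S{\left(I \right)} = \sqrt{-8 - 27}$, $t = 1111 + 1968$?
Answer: $-3079 + i \sqrt{35} \approx -3079.0 + 5.9161 i$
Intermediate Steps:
$t = 3079$
$S{\left(I \right)} = i \sqrt{35}$ ($S{\left(I \right)} = \sqrt{-8 - 27} = \sqrt{-35} = i \sqrt{35}$)
$S{\left(12 \right)} - t = i \sqrt{35} - 3079 = -3079 + i \sqrt{35}$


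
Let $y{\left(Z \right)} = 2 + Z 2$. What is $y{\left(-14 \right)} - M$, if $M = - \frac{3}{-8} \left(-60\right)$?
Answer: $- \frac{7}{2} \approx -3.5$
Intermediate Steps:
$y{\left(Z \right)} = 2 + 2 Z$
$M = - \frac{45}{2}$ ($M = \left(-3\right) \left(- \frac{1}{8}\right) \left(-60\right) = \frac{3}{8} \left(-60\right) = - \frac{45}{2} \approx -22.5$)
$y{\left(-14 \right)} - M = \left(2 + 2 \left(-14\right)\right) - - \frac{45}{2} = \left(2 - 28\right) + \frac{45}{2} = -26 + \frac{45}{2} = - \frac{7}{2}$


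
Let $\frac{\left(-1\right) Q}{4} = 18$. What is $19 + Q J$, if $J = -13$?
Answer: $955$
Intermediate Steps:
$Q = -72$ ($Q = \left(-4\right) 18 = -72$)
$19 + Q J = 19 - -936 = 19 + 936 = 955$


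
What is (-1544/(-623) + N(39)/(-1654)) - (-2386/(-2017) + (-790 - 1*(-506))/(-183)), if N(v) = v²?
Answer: -447332659549/380347477062 ≈ -1.1761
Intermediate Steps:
(-1544/(-623) + N(39)/(-1654)) - (-2386/(-2017) + (-790 - 1*(-506))/(-183)) = (-1544/(-623) + 39²/(-1654)) - (-2386/(-2017) + (-790 - 1*(-506))/(-183)) = (-1544*(-1/623) + 1521*(-1/1654)) - (-2386*(-1/2017) + (-790 + 506)*(-1/183)) = (1544/623 - 1521/1654) - (2386/2017 - 284*(-1/183)) = 1606193/1030442 - (2386/2017 + 284/183) = 1606193/1030442 - 1*1009466/369111 = 1606193/1030442 - 1009466/369111 = -447332659549/380347477062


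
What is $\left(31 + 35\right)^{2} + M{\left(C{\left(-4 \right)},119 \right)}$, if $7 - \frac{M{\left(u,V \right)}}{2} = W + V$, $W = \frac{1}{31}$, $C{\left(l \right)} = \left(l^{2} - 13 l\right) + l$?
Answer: $\frac{128090}{31} \approx 4131.9$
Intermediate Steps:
$C{\left(l \right)} = l^{2} - 12 l$
$W = \frac{1}{31} \approx 0.032258$
$M{\left(u,V \right)} = \frac{432}{31} - 2 V$ ($M{\left(u,V \right)} = 14 - 2 \left(\frac{1}{31} + V\right) = 14 - \left(\frac{2}{31} + 2 V\right) = \frac{432}{31} - 2 V$)
$\left(31 + 35\right)^{2} + M{\left(C{\left(-4 \right)},119 \right)} = \left(31 + 35\right)^{2} + \left(\frac{432}{31} - 238\right) = 66^{2} + \left(\frac{432}{31} - 238\right) = 4356 - \frac{6946}{31} = \frac{128090}{31}$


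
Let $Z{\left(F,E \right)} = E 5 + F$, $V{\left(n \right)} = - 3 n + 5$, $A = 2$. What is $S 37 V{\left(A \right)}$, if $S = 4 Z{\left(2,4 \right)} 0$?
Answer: $0$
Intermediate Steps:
$V{\left(n \right)} = 5 - 3 n$
$Z{\left(F,E \right)} = F + 5 E$ ($Z{\left(F,E \right)} = 5 E + F = F + 5 E$)
$S = 0$ ($S = 4 \left(2 + 5 \cdot 4\right) 0 = 4 \left(2 + 20\right) 0 = 4 \cdot 22 \cdot 0 = 88 \cdot 0 = 0$)
$S 37 V{\left(A \right)} = 0 \cdot 37 \left(5 - 6\right) = 0 \left(5 - 6\right) = 0 \left(-1\right) = 0$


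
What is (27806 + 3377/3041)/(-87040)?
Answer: -84561423/264688640 ≈ -0.31948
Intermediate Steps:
(27806 + 3377/3041)/(-87040) = (27806 + 3377*(1/3041))*(-1/87040) = (27806 + 3377/3041)*(-1/87040) = (84561423/3041)*(-1/87040) = -84561423/264688640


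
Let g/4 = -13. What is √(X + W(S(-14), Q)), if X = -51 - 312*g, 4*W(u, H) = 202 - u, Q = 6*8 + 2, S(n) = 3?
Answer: √64891/2 ≈ 127.37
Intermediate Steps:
g = -52 (g = 4*(-13) = -52)
Q = 50 (Q = 48 + 2 = 50)
W(u, H) = 101/2 - u/4 (W(u, H) = (202 - u)/4 = 101/2 - u/4)
X = 16173 (X = -51 - 312*(-52) = -51 - 78*(-208) = -51 + 16224 = 16173)
√(X + W(S(-14), Q)) = √(16173 + (101/2 - ¼*3)) = √(16173 + (101/2 - ¾)) = √(16173 + 199/4) = √(64891/4) = √64891/2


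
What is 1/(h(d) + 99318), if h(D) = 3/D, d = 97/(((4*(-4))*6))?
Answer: 97/9633558 ≈ 1.0069e-5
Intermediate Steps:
d = -97/96 (d = 97/((-16*6)) = 97/(-96) = 97*(-1/96) = -97/96 ≈ -1.0104)
1/(h(d) + 99318) = 1/(3/(-97/96) + 99318) = 1/(3*(-96/97) + 99318) = 1/(-288/97 + 99318) = 1/(9633558/97) = 97/9633558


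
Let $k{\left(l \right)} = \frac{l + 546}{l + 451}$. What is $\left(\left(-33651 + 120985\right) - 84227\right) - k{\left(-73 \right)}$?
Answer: $\frac{1173973}{378} \approx 3105.8$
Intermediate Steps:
$k{\left(l \right)} = \frac{546 + l}{451 + l}$
$\left(\left(-33651 + 120985\right) - 84227\right) - k{\left(-73 \right)} = \left(\left(-33651 + 120985\right) - 84227\right) - \frac{546 - 73}{451 - 73} = \left(87334 - 84227\right) - \frac{1}{378} \cdot 473 = 3107 - \frac{1}{378} \cdot 473 = 3107 - \frac{473}{378} = \frac{1173973}{378}$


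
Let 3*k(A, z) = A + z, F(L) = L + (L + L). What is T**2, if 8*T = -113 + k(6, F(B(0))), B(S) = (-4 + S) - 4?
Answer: 14161/64 ≈ 221.27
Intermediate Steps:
B(S) = -8 + S
F(L) = 3*L (F(L) = L + 2*L = 3*L)
k(A, z) = A/3 + z/3 (k(A, z) = (A + z)/3 = A/3 + z/3)
T = -119/8 (T = (-113 + ((1/3)*6 + (3*(-8 + 0))/3))/8 = (-113 + (2 + (3*(-8))/3))/8 = (-113 + (2 + (1/3)*(-24)))/8 = (-113 + (2 - 8))/8 = (-113 - 6)/8 = (1/8)*(-119) = -119/8 ≈ -14.875)
T**2 = (-119/8)**2 = 14161/64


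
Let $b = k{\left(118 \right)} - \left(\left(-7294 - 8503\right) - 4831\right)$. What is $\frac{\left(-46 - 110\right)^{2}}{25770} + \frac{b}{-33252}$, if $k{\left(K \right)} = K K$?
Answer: $- \frac{3382682}{35704335} \approx -0.094741$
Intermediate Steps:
$k{\left(K \right)} = K^{2}$
$b = 34552$ ($b = 118^{2} - \left(\left(-7294 - 8503\right) - 4831\right) = 13924 - \left(-15797 - 4831\right) = 13924 - -20628 = 13924 + 20628 = 34552$)
$\frac{\left(-46 - 110\right)^{2}}{25770} + \frac{b}{-33252} = \frac{\left(-46 - 110\right)^{2}}{25770} + \frac{34552}{-33252} = \left(-156\right)^{2} \cdot \frac{1}{25770} + 34552 \left(- \frac{1}{33252}\right) = 24336 \cdot \frac{1}{25770} - \frac{8638}{8313} = \frac{4056}{4295} - \frac{8638}{8313} = - \frac{3382682}{35704335}$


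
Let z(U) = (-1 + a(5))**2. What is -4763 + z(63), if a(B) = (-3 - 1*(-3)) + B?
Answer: -4747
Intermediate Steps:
a(B) = B (a(B) = (-3 + 3) + B = 0 + B = B)
z(U) = 16 (z(U) = (-1 + 5)**2 = 4**2 = 16)
-4763 + z(63) = -4763 + 16 = -4747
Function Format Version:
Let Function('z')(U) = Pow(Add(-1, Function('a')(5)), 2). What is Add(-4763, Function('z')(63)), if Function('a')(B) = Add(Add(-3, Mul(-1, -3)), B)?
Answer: -4747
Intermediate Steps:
Function('a')(B) = B (Function('a')(B) = Add(Add(-3, 3), B) = Add(0, B) = B)
Function('z')(U) = 16 (Function('z')(U) = Pow(Add(-1, 5), 2) = Pow(4, 2) = 16)
Add(-4763, Function('z')(63)) = Add(-4763, 16) = -4747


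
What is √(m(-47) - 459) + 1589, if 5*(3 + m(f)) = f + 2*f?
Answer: 1589 + I*√12255/5 ≈ 1589.0 + 22.14*I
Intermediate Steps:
m(f) = -3 + 3*f/5 (m(f) = -3 + (f + 2*f)/5 = -3 + (3*f)/5 = -3 + 3*f/5)
√(m(-47) - 459) + 1589 = √((-3 + (⅗)*(-47)) - 459) + 1589 = √((-3 - 141/5) - 459) + 1589 = √(-156/5 - 459) + 1589 = √(-2451/5) + 1589 = I*√12255/5 + 1589 = 1589 + I*√12255/5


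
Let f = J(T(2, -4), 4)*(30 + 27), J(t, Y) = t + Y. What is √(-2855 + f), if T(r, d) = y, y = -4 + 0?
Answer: I*√2855 ≈ 53.432*I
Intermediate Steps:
y = -4
T(r, d) = -4
J(t, Y) = Y + t
f = 0 (f = (4 - 4)*(30 + 27) = 0*57 = 0)
√(-2855 + f) = √(-2855 + 0) = √(-2855) = I*√2855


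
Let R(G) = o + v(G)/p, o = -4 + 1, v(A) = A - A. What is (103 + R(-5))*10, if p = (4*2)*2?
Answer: 1000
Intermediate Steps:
v(A) = 0
p = 16 (p = 8*2 = 16)
o = -3
R(G) = -3 (R(G) = -3 + 0/16 = -3 + 0*(1/16) = -3 + 0 = -3)
(103 + R(-5))*10 = (103 - 3)*10 = 100*10 = 1000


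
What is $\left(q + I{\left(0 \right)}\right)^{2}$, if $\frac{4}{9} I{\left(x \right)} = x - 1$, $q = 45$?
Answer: $\frac{29241}{16} \approx 1827.6$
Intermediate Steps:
$I{\left(x \right)} = - \frac{9}{4} + \frac{9 x}{4}$ ($I{\left(x \right)} = \frac{9 \left(x - 1\right)}{4} = \frac{9 \left(-1 + x\right)}{4} = - \frac{9}{4} + \frac{9 x}{4}$)
$\left(q + I{\left(0 \right)}\right)^{2} = \left(45 + \left(- \frac{9}{4} + \frac{9}{4} \cdot 0\right)\right)^{2} = \left(45 + \left(- \frac{9}{4} + 0\right)\right)^{2} = \left(45 - \frac{9}{4}\right)^{2} = \left(\frac{171}{4}\right)^{2} = \frac{29241}{16}$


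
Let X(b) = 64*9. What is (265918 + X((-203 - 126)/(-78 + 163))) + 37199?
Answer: 303693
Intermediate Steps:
X(b) = 576
(265918 + X((-203 - 126)/(-78 + 163))) + 37199 = (265918 + 576) + 37199 = 266494 + 37199 = 303693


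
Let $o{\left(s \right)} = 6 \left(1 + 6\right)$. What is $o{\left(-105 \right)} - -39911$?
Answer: $39953$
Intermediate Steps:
$o{\left(s \right)} = 42$ ($o{\left(s \right)} = 6 \cdot 7 = 42$)
$o{\left(-105 \right)} - -39911 = 42 - -39911 = 42 + 39911 = 39953$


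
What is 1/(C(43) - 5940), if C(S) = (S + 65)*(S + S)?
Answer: 1/3348 ≈ 0.00029869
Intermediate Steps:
C(S) = 2*S*(65 + S) (C(S) = (65 + S)*(2*S) = 2*S*(65 + S))
1/(C(43) - 5940) = 1/(2*43*(65 + 43) - 5940) = 1/(2*43*108 - 5940) = 1/(9288 - 5940) = 1/3348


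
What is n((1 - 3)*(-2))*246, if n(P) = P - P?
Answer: 0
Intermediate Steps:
n(P) = 0
n((1 - 3)*(-2))*246 = 0*246 = 0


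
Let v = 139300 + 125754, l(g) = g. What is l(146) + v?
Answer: 265200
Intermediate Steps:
v = 265054
l(146) + v = 146 + 265054 = 265200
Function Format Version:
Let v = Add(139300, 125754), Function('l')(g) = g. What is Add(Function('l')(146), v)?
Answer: 265200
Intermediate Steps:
v = 265054
Add(Function('l')(146), v) = Add(146, 265054) = 265200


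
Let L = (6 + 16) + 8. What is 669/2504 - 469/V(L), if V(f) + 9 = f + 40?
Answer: -1133567/152744 ≈ -7.4213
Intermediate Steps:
L = 30 (L = 22 + 8 = 30)
V(f) = 31 + f (V(f) = -9 + (f + 40) = -9 + (40 + f) = 31 + f)
669/2504 - 469/V(L) = 669/2504 - 469/(31 + 30) = 669*(1/2504) - 469/61 = 669/2504 - 469*1/61 = 669/2504 - 469/61 = -1133567/152744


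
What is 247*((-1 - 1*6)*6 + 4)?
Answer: -9386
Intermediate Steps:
247*((-1 - 1*6)*6 + 4) = 247*((-1 - 6)*6 + 4) = 247*(-7*6 + 4) = 247*(-42 + 4) = 247*(-38) = -9386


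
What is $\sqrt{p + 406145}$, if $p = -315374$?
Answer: $\sqrt{90771} \approx 301.28$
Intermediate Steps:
$\sqrt{p + 406145} = \sqrt{-315374 + 406145} = \sqrt{90771}$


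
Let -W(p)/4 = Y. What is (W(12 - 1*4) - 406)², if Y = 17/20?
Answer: 4190209/25 ≈ 1.6761e+5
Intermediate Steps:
Y = 17/20 (Y = 17*(1/20) = 17/20 ≈ 0.85000)
W(p) = -17/5 (W(p) = -4*17/20 = -17/5)
(W(12 - 1*4) - 406)² = (-17/5 - 406)² = (-2047/5)² = 4190209/25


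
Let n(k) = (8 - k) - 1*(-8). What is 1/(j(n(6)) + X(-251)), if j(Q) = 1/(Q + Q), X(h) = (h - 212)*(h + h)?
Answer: 20/4648521 ≈ 4.3024e-6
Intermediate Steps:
X(h) = 2*h*(-212 + h) (X(h) = (-212 + h)*(2*h) = 2*h*(-212 + h))
n(k) = 16 - k (n(k) = (8 - k) + 8 = 16 - k)
j(Q) = 1/(2*Q)
1/(j(n(6)) + X(-251)) = 1/(1/(2*(16 - 1*6)) + 2*(-251)*(-212 - 251)) = 1/(1/(2*(16 - 6)) + 2*(-251)*(-463)) = 1/((½)/10 + 232426) = 1/((½)*(⅒) + 232426) = 1/(1/20 + 232426) = 1/(4648521/20) = 20/4648521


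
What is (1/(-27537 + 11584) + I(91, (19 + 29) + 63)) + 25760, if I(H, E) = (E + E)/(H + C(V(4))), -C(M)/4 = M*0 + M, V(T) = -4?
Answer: 43975114419/1706971 ≈ 25762.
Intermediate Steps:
C(M) = -4*M (C(M) = -4*(M*0 + M) = -4*(0 + M) = -4*M)
I(H, E) = 2*E/(16 + H) (I(H, E) = (E + E)/(H - 4*(-4)) = (2*E)/(H + 16) = (2*E)/(16 + H) = 2*E/(16 + H))
(1/(-27537 + 11584) + I(91, (19 + 29) + 63)) + 25760 = (1/(-27537 + 11584) + 2*((19 + 29) + 63)/(16 + 91)) + 25760 = (1/(-15953) + 2*(48 + 63)/107) + 25760 = (-1/15953 + 2*111*(1/107)) + 25760 = (-1/15953 + 222/107) + 25760 = 3541459/1706971 + 25760 = 43975114419/1706971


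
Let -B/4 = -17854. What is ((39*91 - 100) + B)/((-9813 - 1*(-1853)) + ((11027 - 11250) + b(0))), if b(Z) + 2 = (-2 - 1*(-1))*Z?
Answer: -14973/1637 ≈ -9.1466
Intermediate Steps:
B = 71416 (B = -4*(-17854) = 71416)
b(Z) = -2 - Z (b(Z) = -2 + (-2 - 1*(-1))*Z = -2 + (-2 + 1)*Z = -2 - Z)
((39*91 - 100) + B)/((-9813 - 1*(-1853)) + ((11027 - 11250) + b(0))) = ((39*91 - 100) + 71416)/((-9813 - 1*(-1853)) + ((11027 - 11250) + (-2 - 1*0))) = ((3549 - 100) + 71416)/((-9813 + 1853) + (-223 + (-2 + 0))) = (3449 + 71416)/(-7960 + (-223 - 2)) = 74865/(-7960 - 225) = 74865/(-8185) = 74865*(-1/8185) = -14973/1637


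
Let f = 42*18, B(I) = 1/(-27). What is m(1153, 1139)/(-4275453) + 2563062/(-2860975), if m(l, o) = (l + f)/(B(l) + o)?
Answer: -8640725277329823/9645060549706400 ≈ -0.89587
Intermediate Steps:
B(I) = -1/27 (B(I) = 1*(-1/27) = -1/27)
f = 756
m(l, o) = (756 + l)/(-1/27 + o) (m(l, o) = (l + 756)/(-1/27 + o) = (756 + l)/(-1/27 + o))
m(1153, 1139)/(-4275453) + 2563062/(-2860975) = (27*(756 + 1153)/(-1 + 27*1139))/(-4275453) + 2563062/(-2860975) = (27*1909/(-1 + 30753))*(-1/4275453) + 2563062*(-1/2860975) = (27*1909/30752)*(-1/4275453) - 2563062/2860975 = (27*(1/30752)*1909)*(-1/4275453) - 2563062/2860975 = (51543/30752)*(-1/4275453) - 2563062/2860975 = -17181/43826243552 - 2563062/2860975 = -8640725277329823/9645060549706400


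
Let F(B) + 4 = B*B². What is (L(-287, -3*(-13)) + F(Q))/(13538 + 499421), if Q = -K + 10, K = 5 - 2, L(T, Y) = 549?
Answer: 888/512959 ≈ 0.0017311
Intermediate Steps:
K = 3
Q = 7 (Q = -1*3 + 10 = -3 + 10 = 7)
F(B) = -4 + B³ (F(B) = -4 + B*B² = -4 + B³)
(L(-287, -3*(-13)) + F(Q))/(13538 + 499421) = (549 + (-4 + 7³))/(13538 + 499421) = (549 + (-4 + 343))/512959 = (549 + 339)*(1/512959) = 888*(1/512959) = 888/512959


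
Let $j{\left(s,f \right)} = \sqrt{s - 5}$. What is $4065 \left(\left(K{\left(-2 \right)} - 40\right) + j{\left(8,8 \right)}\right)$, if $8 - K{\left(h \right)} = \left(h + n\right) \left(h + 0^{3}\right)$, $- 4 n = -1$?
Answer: $- \frac{288615}{2} + 4065 \sqrt{3} \approx -1.3727 \cdot 10^{5}$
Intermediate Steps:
$n = \frac{1}{4}$ ($n = \left(- \frac{1}{4}\right) \left(-1\right) = \frac{1}{4} \approx 0.25$)
$K{\left(h \right)} = 8 - h \left(\frac{1}{4} + h\right)$ ($K{\left(h \right)} = 8 - \left(h + \frac{1}{4}\right) \left(h + 0^{3}\right) = 8 - \left(\frac{1}{4} + h\right) \left(h + 0\right) = 8 - \left(\frac{1}{4} + h\right) h = 8 - h \left(\frac{1}{4} + h\right)$)
$j{\left(s,f \right)} = \sqrt{-5 + s}$
$4065 \left(\left(K{\left(-2 \right)} - 40\right) + j{\left(8,8 \right)}\right) = 4065 \left(\left(\left(8 - \left(-2\right)^{2} - - \frac{1}{2}\right) - 40\right) + \sqrt{-5 + 8}\right) = 4065 \left(\left(\left(8 - 4 + \frac{1}{2}\right) - 40\right) + \sqrt{3}\right) = 4065 \left(\left(\frac{9}{2} - 40\right) + \sqrt{3}\right) = 4065 \left(- \frac{71}{2} + \sqrt{3}\right) = - \frac{288615}{2} + 4065 \sqrt{3}$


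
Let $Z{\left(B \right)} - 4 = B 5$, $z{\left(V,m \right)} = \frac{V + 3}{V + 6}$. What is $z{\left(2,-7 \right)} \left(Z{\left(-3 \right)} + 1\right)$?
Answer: $- \frac{25}{4} \approx -6.25$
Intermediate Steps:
$z{\left(V,m \right)} = \frac{3 + V}{6 + V}$
$Z{\left(B \right)} = 4 + 5 B$ ($Z{\left(B \right)} = 4 + B 5 = 4 + 5 B$)
$z{\left(2,-7 \right)} \left(Z{\left(-3 \right)} + 1\right) = \frac{3 + 2}{6 + 2} \left(\left(4 + 5 \left(-3\right)\right) + 1\right) = \frac{1}{8} \cdot 5 \left(\left(4 - 15\right) + 1\right) = \frac{1}{8} \cdot 5 \left(-11 + 1\right) = \frac{5}{8} \left(-10\right) = - \frac{25}{4}$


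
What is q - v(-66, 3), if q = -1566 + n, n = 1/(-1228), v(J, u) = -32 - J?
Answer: -1964801/1228 ≈ -1600.0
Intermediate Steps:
n = -1/1228 ≈ -0.00081433
q = -1923049/1228 (q = -1566 - 1/1228 = -1923049/1228 ≈ -1566.0)
q - v(-66, 3) = -1923049/1228 - (-32 - 1*(-66)) = -1923049/1228 - (-32 + 66) = -1923049/1228 - 1*34 = -1923049/1228 - 34 = -1964801/1228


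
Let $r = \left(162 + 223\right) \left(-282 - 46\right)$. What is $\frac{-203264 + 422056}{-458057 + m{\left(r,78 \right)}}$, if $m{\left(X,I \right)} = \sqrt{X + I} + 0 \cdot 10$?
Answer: $- \frac{100219207144}{209816341451} - \frac{218792 i \sqrt{126202}}{209816341451} \approx -0.47765 - 0.00037045 i$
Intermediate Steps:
$r = -126280$ ($r = 385 \left(-328\right) = -126280$)
$m{\left(X,I \right)} = \sqrt{I + X}$ ($m{\left(X,I \right)} = \sqrt{I + X} + 0 = \sqrt{I + X}$)
$\frac{-203264 + 422056}{-458057 + m{\left(r,78 \right)}} = \frac{-203264 + 422056}{-458057 + \sqrt{78 - 126280}} = \frac{218792}{-458057 + \sqrt{-126202}} = \frac{218792}{-458057 + i \sqrt{126202}}$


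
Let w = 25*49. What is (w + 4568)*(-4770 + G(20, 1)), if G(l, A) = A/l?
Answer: -552646407/20 ≈ -2.7632e+7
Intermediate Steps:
w = 1225
(w + 4568)*(-4770 + G(20, 1)) = (1225 + 4568)*(-4770 + 1/20) = 5793*(-4770 + 1*(1/20)) = 5793*(-4770 + 1/20) = 5793*(-95399/20) = -552646407/20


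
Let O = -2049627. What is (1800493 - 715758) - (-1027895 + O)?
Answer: 4162257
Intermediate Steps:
(1800493 - 715758) - (-1027895 + O) = (1800493 - 715758) - (-1027895 - 2049627) = 1084735 - 1*(-3077522) = 1084735 + 3077522 = 4162257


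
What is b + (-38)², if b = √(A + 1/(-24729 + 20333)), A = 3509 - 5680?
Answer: 1444 + 3*I*√1165393887/2198 ≈ 1444.0 + 46.594*I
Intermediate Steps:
A = -2171
b = 3*I*√1165393887/2198 (b = √(-2171 + 1/(-24729 + 20333)) = √(-2171 + 1/(-4396)) = √(-2171 - 1/4396) = √(-9543717/4396) = 3*I*√1165393887/2198 ≈ 46.594*I)
b + (-38)² = 3*I*√1165393887/2198 + (-38)² = 3*I*√1165393887/2198 + 1444 = 1444 + 3*I*√1165393887/2198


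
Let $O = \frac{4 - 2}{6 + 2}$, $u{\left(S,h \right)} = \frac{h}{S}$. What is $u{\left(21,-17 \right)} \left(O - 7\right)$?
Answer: $\frac{153}{28} \approx 5.4643$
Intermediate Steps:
$O = \frac{1}{4}$ ($O = \frac{2}{8} = 2 \cdot \frac{1}{8} = \frac{1}{4} \approx 0.25$)
$u{\left(21,-17 \right)} \left(O - 7\right) = - \frac{17}{21} \left(\frac{1}{4} - 7\right) = \left(-17\right) \frac{1}{21} \left(\frac{1}{4} - 7\right) = \left(- \frac{17}{21}\right) \left(- \frac{27}{4}\right) = \frac{153}{28}$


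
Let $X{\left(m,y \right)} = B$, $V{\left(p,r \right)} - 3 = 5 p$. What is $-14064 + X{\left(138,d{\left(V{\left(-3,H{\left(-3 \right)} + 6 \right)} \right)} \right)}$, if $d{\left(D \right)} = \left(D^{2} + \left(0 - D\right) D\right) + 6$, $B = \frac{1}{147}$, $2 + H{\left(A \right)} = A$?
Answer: $- \frac{2067407}{147} \approx -14064.0$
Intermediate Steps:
$H{\left(A \right)} = -2 + A$
$V{\left(p,r \right)} = 3 + 5 p$
$B = \frac{1}{147} \approx 0.0068027$
$d{\left(D \right)} = 6$ ($d{\left(D \right)} = \left(D^{2} + - D D\right) + 6 = \left(D^{2} - D^{2}\right) + 6 = 0 + 6 = 6$)
$X{\left(m,y \right)} = \frac{1}{147}$
$-14064 + X{\left(138,d{\left(V{\left(-3,H{\left(-3 \right)} + 6 \right)} \right)} \right)} = -14064 + \frac{1}{147} = - \frac{2067407}{147}$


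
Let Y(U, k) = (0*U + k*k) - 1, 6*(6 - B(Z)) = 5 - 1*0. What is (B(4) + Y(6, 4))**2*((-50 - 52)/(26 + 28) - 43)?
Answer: -1478741/81 ≈ -18256.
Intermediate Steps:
B(Z) = 31/6 (B(Z) = 6 - (5 - 1*0)/6 = 6 - (5 + 0)/6 = 6 - 1/6*5 = 6 - 5/6 = 31/6)
Y(U, k) = -1 + k**2 (Y(U, k) = (0 + k**2) - 1 = k**2 - 1 = -1 + k**2)
(B(4) + Y(6, 4))**2*((-50 - 52)/(26 + 28) - 43) = (31/6 + (-1 + 4**2))**2*((-50 - 52)/(26 + 28) - 43) = (31/6 + (-1 + 16))**2*(-102/54 - 43) = (31/6 + 15)**2*(-102*1/54 - 43) = (121/6)**2*(-17/9 - 43) = (14641/36)*(-404/9) = -1478741/81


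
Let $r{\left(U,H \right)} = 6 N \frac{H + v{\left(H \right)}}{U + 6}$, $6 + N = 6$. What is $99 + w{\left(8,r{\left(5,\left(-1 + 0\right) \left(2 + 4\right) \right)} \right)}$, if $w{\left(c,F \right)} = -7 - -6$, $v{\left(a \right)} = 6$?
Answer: $98$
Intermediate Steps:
$N = 0$ ($N = -6 + 6 = 0$)
$r{\left(U,H \right)} = 0$ ($r{\left(U,H \right)} = 6 \cdot 0 \frac{H + 6}{U + 6} = 0 \frac{6 + H}{6 + U} = 0$)
$w{\left(c,F \right)} = -1$ ($w{\left(c,F \right)} = -7 + 6 = -1$)
$99 + w{\left(8,r{\left(5,\left(-1 + 0\right) \left(2 + 4\right) \right)} \right)} = 99 - 1 = 98$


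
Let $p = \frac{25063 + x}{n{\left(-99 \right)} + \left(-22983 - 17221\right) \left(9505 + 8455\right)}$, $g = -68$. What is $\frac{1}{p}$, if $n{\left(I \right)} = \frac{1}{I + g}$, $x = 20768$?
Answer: $- \frac{120584661281}{7653777} \approx -15755.0$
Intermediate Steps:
$n{\left(I \right)} = \frac{1}{-68 + I}$ ($n{\left(I \right)} = \frac{1}{I - 68} = \frac{1}{-68 + I}$)
$p = - \frac{7653777}{120584661281}$ ($p = \frac{25063 + 20768}{\frac{1}{-68 - 99} + \left(-22983 - 17221\right) \left(9505 + 8455\right)} = \frac{45831}{\frac{1}{-167} - 722063840} = \frac{45831}{- \frac{1}{167} - 722063840} = \frac{45831}{- \frac{120584661281}{167}} = 45831 \left(- \frac{167}{120584661281}\right) = - \frac{7653777}{120584661281} \approx -6.3472 \cdot 10^{-5}$)
$\frac{1}{p} = \frac{1}{- \frac{7653777}{120584661281}} = - \frac{120584661281}{7653777}$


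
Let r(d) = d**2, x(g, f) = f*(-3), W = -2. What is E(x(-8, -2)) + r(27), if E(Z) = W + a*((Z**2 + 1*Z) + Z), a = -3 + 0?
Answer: 583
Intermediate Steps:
a = -3
x(g, f) = -3*f
E(Z) = -2 - 6*Z - 3*Z**2 (E(Z) = -2 - 3*((Z**2 + 1*Z) + Z) = -2 - 3*((Z**2 + Z) + Z) = -2 - 3*((Z + Z**2) + Z) = -2 - 3*(Z**2 + 2*Z) = -2 + (-6*Z - 3*Z**2) = -2 - 6*Z - 3*Z**2)
E(x(-8, -2)) + r(27) = (-2 - (-18)*(-2) - 3*(-3*(-2))**2) + 27**2 = (-2 - 6*6 - 3*6**2) + 729 = (-2 - 36 - 3*36) + 729 = (-2 - 36 - 108) + 729 = -146 + 729 = 583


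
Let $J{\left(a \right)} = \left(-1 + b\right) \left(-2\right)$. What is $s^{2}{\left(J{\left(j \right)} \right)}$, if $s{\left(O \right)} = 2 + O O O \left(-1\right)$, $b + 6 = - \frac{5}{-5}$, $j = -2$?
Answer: $2979076$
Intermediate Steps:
$b = -5$ ($b = -6 - \frac{5}{-5} = -6 - -1 = -6 + 1 = -5$)
$J{\left(a \right)} = 12$ ($J{\left(a \right)} = \left(-1 - 5\right) \left(-2\right) = \left(-6\right) \left(-2\right) = 12$)
$s{\left(O \right)} = 2 - O^{3}$ ($s{\left(O \right)} = 2 + O^{2} O \left(-1\right) = 2 + O^{3} \left(-1\right) = 2 - O^{3}$)
$s^{2}{\left(J{\left(j \right)} \right)} = \left(2 - 12^{3}\right)^{2} = \left(2 - 1728\right)^{2} = \left(-1726\right)^{2} = 2979076$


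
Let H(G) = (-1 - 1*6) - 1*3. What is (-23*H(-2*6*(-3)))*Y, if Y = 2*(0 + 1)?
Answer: 460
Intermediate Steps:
H(G) = -10 (H(G) = (-1 - 6) - 3 = -7 - 3 = -10)
Y = 2 (Y = 2*1 = 2)
(-23*H(-2*6*(-3)))*Y = -23*(-10)*2 = 230*2 = 460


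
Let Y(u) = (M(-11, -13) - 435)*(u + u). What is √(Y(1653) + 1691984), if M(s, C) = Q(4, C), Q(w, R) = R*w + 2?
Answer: √88574 ≈ 297.61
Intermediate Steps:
Q(w, R) = 2 + R*w
M(s, C) = 2 + 4*C (M(s, C) = 2 + C*4 = 2 + 4*C)
Y(u) = -970*u (Y(u) = ((2 + 4*(-13)) - 435)*(u + u) = ((2 - 52) - 435)*(2*u) = (-50 - 435)*(2*u) = -970*u)
√(Y(1653) + 1691984) = √(-970*1653 + 1691984) = √(-1603410 + 1691984) = √88574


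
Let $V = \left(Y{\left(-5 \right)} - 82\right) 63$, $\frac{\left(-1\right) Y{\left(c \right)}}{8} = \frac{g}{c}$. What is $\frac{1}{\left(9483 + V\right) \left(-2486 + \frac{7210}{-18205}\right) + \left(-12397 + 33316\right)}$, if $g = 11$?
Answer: $- \frac{18205}{245217138477} \approx -7.424 \cdot 10^{-8}$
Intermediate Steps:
$Y{\left(c \right)} = - \frac{88}{c}$ ($Y{\left(c \right)} = - 8 \frac{11}{c} = - \frac{88}{c}$)
$V = - \frac{20286}{5}$ ($V = \left(- \frac{88}{-5} - 82\right) 63 = \left(\left(-88\right) \left(- \frac{1}{5}\right) - 82\right) 63 = \left(\frac{88}{5} - 82\right) 63 = \left(- \frac{322}{5}\right) 63 = - \frac{20286}{5} \approx -4057.2$)
$\frac{1}{\left(9483 + V\right) \left(-2486 + \frac{7210}{-18205}\right) + \left(-12397 + 33316\right)} = \frac{1}{\left(9483 - \frac{20286}{5}\right) \left(-2486 + \frac{7210}{-18205}\right) + \left(-12397 + 33316\right)} = \frac{1}{\frac{27129 \left(-2486 + 7210 \left(- \frac{1}{18205}\right)\right)}{5} + 20919} = \frac{1}{\frac{27129 \left(-2486 - \frac{1442}{3641}\right)}{5} + 20919} = \frac{1}{\frac{27129}{5} \left(- \frac{9052968}{3641}\right) + 20919} = \frac{1}{- \frac{245597968872}{18205} + 20919} = \frac{1}{- \frac{245217138477}{18205}} = - \frac{18205}{245217138477}$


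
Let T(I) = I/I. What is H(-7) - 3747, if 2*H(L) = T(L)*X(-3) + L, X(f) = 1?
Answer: -3750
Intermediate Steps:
T(I) = 1
H(L) = 1/2 + L/2 (H(L) = (1*1 + L)/2 = (1 + L)/2 = 1/2 + L/2)
H(-7) - 3747 = (1/2 + (1/2)*(-7)) - 3747 = (1/2 - 7/2) - 3747 = -3 - 3747 = -3750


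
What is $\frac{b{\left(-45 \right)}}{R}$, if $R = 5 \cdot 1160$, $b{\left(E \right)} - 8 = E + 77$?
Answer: $\frac{1}{145} \approx 0.0068966$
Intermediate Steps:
$b{\left(E \right)} = 85 + E$ ($b{\left(E \right)} = 8 + \left(E + 77\right) = 8 + \left(77 + E\right) = 85 + E$)
$R = 5800$
$\frac{b{\left(-45 \right)}}{R} = \frac{85 - 45}{5800} = 40 \cdot \frac{1}{5800} = \frac{1}{145}$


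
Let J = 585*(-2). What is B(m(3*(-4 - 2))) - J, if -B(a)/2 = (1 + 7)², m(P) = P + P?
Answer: 1042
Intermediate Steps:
m(P) = 2*P
B(a) = -128 (B(a) = -2*(1 + 7)² = -2*8² = -2*64 = -128)
J = -1170
B(m(3*(-4 - 2))) - J = -128 - 1*(-1170) = -128 + 1170 = 1042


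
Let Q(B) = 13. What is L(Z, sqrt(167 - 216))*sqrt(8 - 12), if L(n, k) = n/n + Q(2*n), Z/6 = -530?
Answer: 28*I ≈ 28.0*I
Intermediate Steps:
Z = -3180 (Z = 6*(-530) = -3180)
L(n, k) = 14 (L(n, k) = n/n + 13 = 1 + 13 = 14)
L(Z, sqrt(167 - 216))*sqrt(8 - 12) = 14*sqrt(8 - 12) = 14*sqrt(-4) = 14*(2*I) = 28*I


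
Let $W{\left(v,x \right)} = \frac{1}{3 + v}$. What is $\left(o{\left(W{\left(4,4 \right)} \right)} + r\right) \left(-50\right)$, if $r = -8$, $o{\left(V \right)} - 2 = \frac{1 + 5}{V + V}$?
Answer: $-750$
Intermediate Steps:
$o{\left(V \right)} = 2 + \frac{3}{V}$ ($o{\left(V \right)} = 2 + \frac{1 + 5}{V + V} = 2 + \frac{6}{2 V} = 2 + 6 \frac{1}{2 V} = 2 + \frac{3}{V}$)
$\left(o{\left(W{\left(4,4 \right)} \right)} + r\right) \left(-50\right) = \left(\left(2 + \frac{3}{\frac{1}{3 + 4}}\right) - 8\right) \left(-50\right) = \left(\left(2 + \frac{3}{\frac{1}{7}}\right) - 8\right) \left(-50\right) = \left(\left(2 + 3 \frac{1}{\frac{1}{7}}\right) - 8\right) \left(-50\right) = \left(\left(2 + 3 \cdot 7\right) - 8\right) \left(-50\right) = \left(\left(2 + 21\right) - 8\right) \left(-50\right) = \left(23 - 8\right) \left(-50\right) = 15 \left(-50\right) = -750$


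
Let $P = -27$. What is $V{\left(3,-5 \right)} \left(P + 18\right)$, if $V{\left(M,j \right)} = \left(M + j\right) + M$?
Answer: $-9$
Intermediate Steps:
$V{\left(M,j \right)} = j + 2 M$
$V{\left(3,-5 \right)} \left(P + 18\right) = \left(-5 + 2 \cdot 3\right) \left(-27 + 18\right) = \left(-5 + 6\right) \left(-9\right) = 1 \left(-9\right) = -9$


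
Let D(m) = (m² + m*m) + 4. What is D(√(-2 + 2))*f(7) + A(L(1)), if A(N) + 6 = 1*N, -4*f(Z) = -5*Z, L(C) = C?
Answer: 30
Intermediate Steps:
f(Z) = 5*Z/4 (f(Z) = -(-5)*Z/4 = 5*Z/4)
A(N) = -6 + N (A(N) = -6 + 1*N = -6 + N)
D(m) = 4 + 2*m² (D(m) = (m² + m²) + 4 = 2*m² + 4 = 4 + 2*m²)
D(√(-2 + 2))*f(7) + A(L(1)) = (4 + 2*(√(-2 + 2))²)*((5/4)*7) + (-6 + 1) = (4 + 2*(√0)²)*(35/4) - 5 = (4 + 2*0²)*(35/4) - 5 = (4 + 2*0)*(35/4) - 5 = (4 + 0)*(35/4) - 5 = 4*(35/4) - 5 = 35 - 5 = 30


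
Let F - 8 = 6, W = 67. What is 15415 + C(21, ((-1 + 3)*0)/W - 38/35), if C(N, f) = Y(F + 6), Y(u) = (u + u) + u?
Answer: 15475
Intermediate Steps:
F = 14 (F = 8 + 6 = 14)
Y(u) = 3*u (Y(u) = 2*u + u = 3*u)
C(N, f) = 60 (C(N, f) = 3*(14 + 6) = 3*20 = 60)
15415 + C(21, ((-1 + 3)*0)/W - 38/35) = 15415 + 60 = 15475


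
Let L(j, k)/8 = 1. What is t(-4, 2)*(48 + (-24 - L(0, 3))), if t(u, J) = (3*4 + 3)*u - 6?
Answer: -1056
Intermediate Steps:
L(j, k) = 8 (L(j, k) = 8*1 = 8)
t(u, J) = -6 + 15*u (t(u, J) = (12 + 3)*u - 6 = 15*u - 6 = -6 + 15*u)
t(-4, 2)*(48 + (-24 - L(0, 3))) = (-6 + 15*(-4))*(48 + (-24 - 1*8)) = (-6 - 60)*(48 + (-24 - 8)) = -66*(48 - 32) = -66*16 = -1056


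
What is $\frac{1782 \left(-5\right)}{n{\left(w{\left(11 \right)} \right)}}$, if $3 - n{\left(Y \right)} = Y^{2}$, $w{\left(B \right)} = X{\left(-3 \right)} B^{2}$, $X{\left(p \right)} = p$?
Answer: $\frac{1485}{21961} \approx 0.06762$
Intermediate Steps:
$w{\left(B \right)} = - 3 B^{2}$
$n{\left(Y \right)} = 3 - Y^{2}$
$\frac{1782 \left(-5\right)}{n{\left(w{\left(11 \right)} \right)}} = \frac{1782 \left(-5\right)}{3 - \left(- 3 \cdot 11^{2}\right)^{2}} = - \frac{8910}{3 - \left(\left(-3\right) 121\right)^{2}} = - \frac{8910}{3 - \left(-363\right)^{2}} = - \frac{8910}{3 - 131769} = - \frac{8910}{-131766} = \left(-8910\right) \left(- \frac{1}{131766}\right) = \frac{1485}{21961}$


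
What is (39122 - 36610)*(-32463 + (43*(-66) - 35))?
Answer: -88764032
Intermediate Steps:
(39122 - 36610)*(-32463 + (43*(-66) - 35)) = 2512*(-32463 + (-2838 - 35)) = 2512*(-32463 - 2873) = 2512*(-35336) = -88764032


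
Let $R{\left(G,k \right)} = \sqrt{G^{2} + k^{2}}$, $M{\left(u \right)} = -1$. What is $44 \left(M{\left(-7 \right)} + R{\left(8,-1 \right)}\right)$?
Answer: $-44 + 44 \sqrt{65} \approx 310.74$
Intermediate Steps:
$44 \left(M{\left(-7 \right)} + R{\left(8,-1 \right)}\right) = 44 \left(-1 + \sqrt{8^{2} + \left(-1\right)^{2}}\right) = 44 \left(-1 + \sqrt{64 + 1}\right) = 44 \left(-1 + \sqrt{65}\right) = -44 + 44 \sqrt{65}$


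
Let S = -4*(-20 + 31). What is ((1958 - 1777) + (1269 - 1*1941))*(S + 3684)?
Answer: -1787240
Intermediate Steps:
S = -44 (S = -4*11 = -44)
((1958 - 1777) + (1269 - 1*1941))*(S + 3684) = ((1958 - 1777) + (1269 - 1*1941))*(-44 + 3684) = (181 + (1269 - 1941))*3640 = (181 - 672)*3640 = -491*3640 = -1787240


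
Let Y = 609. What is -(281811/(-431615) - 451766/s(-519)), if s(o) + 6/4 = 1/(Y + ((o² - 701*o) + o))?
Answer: -30870101248684539/102498203740 ≈ -3.0118e+5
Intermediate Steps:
s(o) = -3/2 + 1/(609 + o² - 700*o) (s(o) = -3/2 + 1/(609 + ((o² - 701*o) + o)) = -3/2 + 1/(609 + (o² - 700*o)) = -3/2 + 1/(609 + o² - 700*o))
-(281811/(-431615) - 451766/s(-519)) = -(281811/(-431615) - 451766*2*(609 + (-519)² - 700*(-519))/(-1825 - 3*(-519)² + 2100*(-519))) = -(281811*(-1/431615) - 451766*2*(609 + 269361 + 363300)/(-1825 - 3*269361 - 1089900)) = -(-281811/431615 - 451766*1266540/(-1825 - 808083 - 1089900)) = -(-281811/431615 - 451766/((½)*(1/633270)*(-1899808))) = -(-281811/431615 - 451766/(-474952/316635)) = -(-281811/431615 - 451766*(-316635/474952)) = -(-281811/431615 + 71522463705/237476) = -1*30870101248684539/102498203740 = -30870101248684539/102498203740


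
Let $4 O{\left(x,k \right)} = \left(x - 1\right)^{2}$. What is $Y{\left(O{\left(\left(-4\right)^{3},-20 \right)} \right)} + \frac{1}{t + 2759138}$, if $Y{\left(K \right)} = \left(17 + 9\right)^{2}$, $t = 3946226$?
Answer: $\frac{4532826065}{6705364} \approx 676.0$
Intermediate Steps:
$O{\left(x,k \right)} = \frac{\left(-1 + x\right)^{2}}{4}$ ($O{\left(x,k \right)} = \frac{\left(x - 1\right)^{2}}{4} = \frac{\left(-1 + x\right)^{2}}{4}$)
$Y{\left(K \right)} = 676$ ($Y{\left(K \right)} = 26^{2} = 676$)
$Y{\left(O{\left(\left(-4\right)^{3},-20 \right)} \right)} + \frac{1}{t + 2759138} = 676 + \frac{1}{3946226 + 2759138} = 676 + \frac{1}{6705364} = \frac{4532826065}{6705364}$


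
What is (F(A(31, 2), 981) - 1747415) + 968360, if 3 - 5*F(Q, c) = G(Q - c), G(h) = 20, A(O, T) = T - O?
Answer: -3895292/5 ≈ -7.7906e+5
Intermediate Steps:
F(Q, c) = -17/5 (F(Q, c) = ⅗ - ⅕*20 = ⅗ - 4 = -17/5)
(F(A(31, 2), 981) - 1747415) + 968360 = (-17/5 - 1747415) + 968360 = -8737092/5 + 968360 = -3895292/5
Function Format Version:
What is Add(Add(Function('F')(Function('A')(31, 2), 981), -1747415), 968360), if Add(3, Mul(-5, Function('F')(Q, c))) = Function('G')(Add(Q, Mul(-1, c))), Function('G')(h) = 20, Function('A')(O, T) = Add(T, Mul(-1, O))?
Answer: Rational(-3895292, 5) ≈ -7.7906e+5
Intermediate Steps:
Function('F')(Q, c) = Rational(-17, 5) (Function('F')(Q, c) = Add(Rational(3, 5), Mul(Rational(-1, 5), 20)) = Add(Rational(3, 5), -4) = Rational(-17, 5))
Add(Add(Function('F')(Function('A')(31, 2), 981), -1747415), 968360) = Add(Add(Rational(-17, 5), -1747415), 968360) = Add(Rational(-8737092, 5), 968360) = Rational(-3895292, 5)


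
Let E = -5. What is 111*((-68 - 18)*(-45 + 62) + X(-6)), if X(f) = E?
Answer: -162837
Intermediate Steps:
X(f) = -5
111*((-68 - 18)*(-45 + 62) + X(-6)) = 111*((-68 - 18)*(-45 + 62) - 5) = 111*(-86*17 - 5) = 111*(-1462 - 5) = 111*(-1467) = -162837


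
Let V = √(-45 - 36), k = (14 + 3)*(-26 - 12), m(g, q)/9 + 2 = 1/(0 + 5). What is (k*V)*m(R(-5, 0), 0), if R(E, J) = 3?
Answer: 470934*I/5 ≈ 94187.0*I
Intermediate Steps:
m(g, q) = -81/5 (m(g, q) = -18 + 9/(0 + 5) = -18 + 9/5 = -81/5)
k = -646 (k = 17*(-38) = -646)
V = 9*I (V = √(-81) = 9*I ≈ 9.0*I)
(k*V)*m(R(-5, 0), 0) = -5814*I*(-81/5) = 470934*I/5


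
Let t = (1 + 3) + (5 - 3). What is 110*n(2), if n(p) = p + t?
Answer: 880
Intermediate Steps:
t = 6 (t = 4 + 2 = 6)
n(p) = 6 + p (n(p) = p + 6 = 6 + p)
110*n(2) = 110*(6 + 2) = 110*8 = 880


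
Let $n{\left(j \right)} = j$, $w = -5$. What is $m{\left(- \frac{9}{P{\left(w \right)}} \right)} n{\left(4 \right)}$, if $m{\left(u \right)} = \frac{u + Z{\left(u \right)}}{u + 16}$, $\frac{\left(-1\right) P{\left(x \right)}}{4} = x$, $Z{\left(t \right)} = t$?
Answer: $- \frac{72}{311} \approx -0.23151$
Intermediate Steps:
$P{\left(x \right)} = - 4 x$
$m{\left(u \right)} = \frac{2 u}{16 + u}$ ($m{\left(u \right)} = \frac{u + u}{u + 16} = \frac{2 u}{16 + u}$)
$m{\left(- \frac{9}{P{\left(w \right)}} \right)} n{\left(4 \right)} = \frac{2 \left(- \frac{9}{\left(-4\right) \left(-5\right)}\right)}{16 - \frac{9}{\left(-4\right) \left(-5\right)}} 4 = \frac{2 \left(- \frac{9}{20}\right)}{16 - \frac{9}{20}} \cdot 4 = \frac{2 \left(\left(-9\right) \frac{1}{20}\right)}{16 - \frac{9}{20}} \cdot 4 = 2 \left(- \frac{9}{20}\right) \frac{1}{16 - \frac{9}{20}} \cdot 4 = 2 \left(- \frac{9}{20}\right) \frac{1}{\frac{311}{20}} \cdot 4 = 2 \left(- \frac{9}{20}\right) \frac{20}{311} \cdot 4 = \left(- \frac{18}{311}\right) 4 = - \frac{72}{311}$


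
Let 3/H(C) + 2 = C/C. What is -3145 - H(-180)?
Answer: -3142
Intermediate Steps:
H(C) = -3 (H(C) = 3/(-2 + C/C) = 3/(-2 + 1) = 3/(-1) = 3*(-1) = -3)
-3145 - H(-180) = -3145 - 1*(-3) = -3145 + 3 = -3142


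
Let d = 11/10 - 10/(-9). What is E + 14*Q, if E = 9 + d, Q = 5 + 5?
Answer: 13609/90 ≈ 151.21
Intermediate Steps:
Q = 10
d = 199/90 (d = 11*(1/10) - 10*(-1/9) = 11/10 + 10/9 = 199/90 ≈ 2.2111)
E = 1009/90 (E = 9 + 199/90 = 1009/90 ≈ 11.211)
E + 14*Q = 1009/90 + 14*10 = 1009/90 + 140 = 13609/90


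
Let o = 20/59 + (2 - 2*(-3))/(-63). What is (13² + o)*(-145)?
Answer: -91199345/3717 ≈ -24536.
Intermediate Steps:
o = 788/3717 (o = 20*(1/59) + (2 + 6)*(-1/63) = 20/59 + 8*(-1/63) = 20/59 - 8/63 = 788/3717 ≈ 0.21200)
(13² + o)*(-145) = (13² + 788/3717)*(-145) = (169 + 788/3717)*(-145) = (628961/3717)*(-145) = -91199345/3717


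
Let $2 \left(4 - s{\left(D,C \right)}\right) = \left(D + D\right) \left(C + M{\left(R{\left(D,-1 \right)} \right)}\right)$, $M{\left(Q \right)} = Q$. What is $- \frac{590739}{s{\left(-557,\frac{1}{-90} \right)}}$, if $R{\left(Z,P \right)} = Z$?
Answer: $\frac{53166510}{27922607} \approx 1.9041$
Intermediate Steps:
$s{\left(D,C \right)} = 4 - D \left(C + D\right)$ ($s{\left(D,C \right)} = 4 - \frac{\left(D + D\right) \left(C + D\right)}{2} = 4 - \frac{2 D \left(C + D\right)}{2} = 4 - D \left(C + D\right)$)
$- \frac{590739}{s{\left(-557,\frac{1}{-90} \right)}} = - \frac{590739}{4 - \left(-557\right)^{2} - \frac{1}{-90} \left(-557\right)} = - \frac{590739}{4 - 310249 - \left(- \frac{1}{90}\right) \left(-557\right)} = - \frac{590739}{4 - 310249 - \frac{557}{90}} = - \frac{590739}{- \frac{27922607}{90}} = \left(-590739\right) \left(- \frac{90}{27922607}\right) = \frac{53166510}{27922607}$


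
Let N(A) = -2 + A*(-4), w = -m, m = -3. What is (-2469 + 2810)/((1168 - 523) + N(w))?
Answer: 341/631 ≈ 0.54041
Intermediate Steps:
w = 3 (w = -1*(-3) = 3)
N(A) = -2 - 4*A
(-2469 + 2810)/((1168 - 523) + N(w)) = (-2469 + 2810)/((1168 - 523) + (-2 - 4*3)) = 341/(645 + (-2 - 12)) = 341/(645 - 14) = 341/631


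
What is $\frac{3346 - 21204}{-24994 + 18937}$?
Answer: $\frac{17858}{6057} \approx 2.9483$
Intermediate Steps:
$\frac{3346 - 21204}{-24994 + 18937} = \frac{3346 - 21204}{-6057} = \left(-17858\right) \left(- \frac{1}{6057}\right) = \frac{17858}{6057}$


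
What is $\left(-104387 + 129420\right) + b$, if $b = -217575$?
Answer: $-192542$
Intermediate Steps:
$\left(-104387 + 129420\right) + b = \left(-104387 + 129420\right) - 217575 = 25033 - 217575 = -192542$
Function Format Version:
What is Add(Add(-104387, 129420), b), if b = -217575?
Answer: -192542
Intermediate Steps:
Add(Add(-104387, 129420), b) = Add(Add(-104387, 129420), -217575) = Add(25033, -217575) = -192542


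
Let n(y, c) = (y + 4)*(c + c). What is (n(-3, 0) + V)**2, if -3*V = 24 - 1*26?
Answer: 4/9 ≈ 0.44444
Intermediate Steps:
V = 2/3 (V = -(24 - 1*26)/3 = -(24 - 26)/3 = -1/3*(-2) = 2/3 ≈ 0.66667)
n(y, c) = 2*c*(4 + y) (n(y, c) = (4 + y)*(2*c) = 2*c*(4 + y))
(n(-3, 0) + V)**2 = (2*0*(4 - 3) + 2/3)**2 = (2*0*1 + 2/3)**2 = (0 + 2/3)**2 = (2/3)**2 = 4/9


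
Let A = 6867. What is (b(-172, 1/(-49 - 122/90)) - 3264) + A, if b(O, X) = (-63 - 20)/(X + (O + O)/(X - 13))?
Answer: 6353848564453/1765028429 ≈ 3599.9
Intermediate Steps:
b(O, X) = -83/(X + 2*O/(-13 + X)) (b(O, X) = -83/(X + (2*O)/(-13 + X)) = -83/(X + 2*O/(-13 + X)))
(b(-172, 1/(-49 - 122/90)) - 3264) + A = (83*(13 - 1/(-49 - 122/90))/((1/(-49 - 122/90))**2 - 13/(-49 - 122/90) + 2*(-172)) - 3264) + 6867 = (83*(13 - 1/(-49 - 122*1/90))/((1/(-49 - 122*1/90))**2 - 13/(-49 - 122*1/90) - 344) - 3264) + 6867 = (83*(13 - 1/(-49 - 61/45))/((1/(-49 - 61/45))**2 - 13/(-49 - 61/45) - 344) - 3264) + 6867 = (83*(13 - 1/(-2266/45))/((1/(-2266/45))**2 - 13/(-2266/45) - 344) - 3264) + 6867 = (83*(13 - 1*(-45/2266))/((-45/2266)**2 - 13*(-45/2266) - 344) - 3264) + 6867 = (83*(13 + 45/2266)/(2025/5134756 + 585/2266 - 344) - 3264) + 6867 = (83*(29503/2266)/(-1765028429/5134756) - 3264) + 6867 = (83*(-5134756/1765028429)*(29503/2266) - 3264) + 6867 = (-5548865234/1765028429 - 3264) + 6867 = -5766601657490/1765028429 + 6867 = 6353848564453/1765028429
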